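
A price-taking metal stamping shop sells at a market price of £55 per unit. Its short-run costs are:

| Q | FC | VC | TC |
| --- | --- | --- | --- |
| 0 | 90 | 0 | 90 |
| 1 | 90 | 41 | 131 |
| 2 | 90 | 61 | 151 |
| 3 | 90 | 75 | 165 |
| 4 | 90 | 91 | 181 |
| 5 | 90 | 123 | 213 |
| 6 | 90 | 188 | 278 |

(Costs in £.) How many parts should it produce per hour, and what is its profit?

Tabulate TR − TC: Q=0: -90; Q=1: -76; Q=2: -41; Q=3: 0; Q=4: 39; Q=5: 62; Q=6: 52.
Profit is maximized at Q = 5. AVC there is 123/5 = £24.60 ≤ P, so producing beats shutting down (which would give -£90).

Q = 5; profit = £62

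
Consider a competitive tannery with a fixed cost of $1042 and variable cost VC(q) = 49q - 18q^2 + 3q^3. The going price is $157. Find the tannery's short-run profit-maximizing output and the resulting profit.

AVC = 49 - 18q + 3q^2 has its minimum $22 at q = 3; price $157 clears that bar, so the firm operates.
MC = 49 - 36q + 9q^2. Setting P = MC and taking the root on the rising branch gives q* = 6.
TR = 157·6 = 942. TC = 1042 + 294 = 1336. Profit = 942 − 1336 = -$394.
By producing, the firm covers all variable cost plus $648 of fixed cost; shutting down would lose the full $1042.

Profit = -$394 at q = 6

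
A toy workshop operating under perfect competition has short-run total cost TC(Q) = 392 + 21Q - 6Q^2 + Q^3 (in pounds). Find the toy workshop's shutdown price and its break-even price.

AVC = 21 - 6Q + Q^2; minimized at Q = 3, giving min AVC = £12. That is the shutdown price.
ATC = 392/Q + 21 - 6Q + Q^2. Setting dATC/dQ = −392/Q^2 − 6 + 2Q = 0 gives Q = 7 (since 2·7^3 − 6·7^2 = 392).
min ATC = 392/7 + 21 − 6·7 + 7^2 = £84. That is the break-even price.
For £12 ≤ P < £84 the firm produces at a loss; below £12 it shuts down.

Shutdown price = £12; break-even price = £84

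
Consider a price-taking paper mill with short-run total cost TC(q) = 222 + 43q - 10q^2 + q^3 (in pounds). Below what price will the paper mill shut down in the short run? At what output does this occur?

£18 per unit, at q = 5

The shutdown price is the minimum of AVC. VC = 43q - 10q^2 + q^3, so AVC = 43 - 10q + q^2.
At the minimum of AVC, MC = AVC. MC = 43 - 20q + 3q^2; setting MC = AVC gives 2q^2 - 10q = 0, so q = 5. min AVC = 18.
For P < £18 the firm produces nothing.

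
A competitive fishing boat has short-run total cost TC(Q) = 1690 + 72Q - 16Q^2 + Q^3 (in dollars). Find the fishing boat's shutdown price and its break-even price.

AVC = 72 - 16Q + Q^2; minimized at Q = 8, giving min AVC = $8. That is the shutdown price.
ATC = 1690/Q + 72 - 16Q + Q^2. Setting dATC/dQ = −1690/Q^2 − 16 + 2Q = 0 gives Q = 13 (since 2·13^3 − 16·13^2 = 1690).
min ATC = 1690/13 + 72 − 16·13 + 13^2 = $163. That is the break-even price.
For $8 ≤ P < $163 the firm produces at a loss; below $8 it shuts down.

Shutdown price = $8; break-even price = $163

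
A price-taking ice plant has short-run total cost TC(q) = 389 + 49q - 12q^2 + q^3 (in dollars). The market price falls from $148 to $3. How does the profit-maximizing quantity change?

Output falls from 11 to 0 (the firm shuts down)

AVC = 49 - 12q + q^2, minimized at q = 6 where min AVC = $13. MC = 49 - 24q + 3q^2.
With P = $148 above the shutdown price, P = MC gives q = 11.
At P = $3 < min AVC = $13, price no longer covers variable cost at any output, so the firm shuts down: q = 0.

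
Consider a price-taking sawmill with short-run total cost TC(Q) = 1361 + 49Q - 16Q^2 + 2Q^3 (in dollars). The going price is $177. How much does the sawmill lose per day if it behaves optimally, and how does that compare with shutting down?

Profit = -$337 at Q = 8

AVC = 49 - 16Q + 2Q^2 has its minimum $17 at Q = 4; price $177 clears that bar, so the firm operates.
With MC = 49 - 32Q + 6Q^2, P = MC on the upward-sloping part at Q* = 8.
TR = 177·8 = 1416. TC = 1361 + 392 = 1753. Profit = 1416 − 1753 = -$337.
Shutting down would mean losing the fixed cost of $1361, so operating at a loss of $337 is better by $1024.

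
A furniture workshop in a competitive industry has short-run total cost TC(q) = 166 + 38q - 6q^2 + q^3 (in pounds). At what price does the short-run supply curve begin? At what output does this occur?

The shutdown price is the minimum of AVC. VC = 38q - 6q^2 + q^3, so AVC = 38 - 6q + q^2.
dAVC/dq = -6 + 2q = 0 gives q = 3. min AVC = 38 - 6·3 + 3^2 = 29.
For P < £29 the firm produces nothing.

£29 per unit, at q = 3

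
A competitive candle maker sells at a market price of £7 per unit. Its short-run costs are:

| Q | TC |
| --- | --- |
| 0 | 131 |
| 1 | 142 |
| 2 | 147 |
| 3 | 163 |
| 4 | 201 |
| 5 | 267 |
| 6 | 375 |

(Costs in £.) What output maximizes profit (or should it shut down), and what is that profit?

Tabulate TR − TC: Q=0: -131; Q=1: -135; Q=2: -133; Q=3: -142; Q=4: -173; Q=5: -232; Q=6: -333.
Profit is highest at Q = 0. Equivalently, the lowest AVC in the table is 16/2 ≈ £8 at Q = 2, and P = £7 falls below it — price never covers variable cost, so the firm shuts down and loses only its fixed cost.

Q = 0 (shut down); profit = -£131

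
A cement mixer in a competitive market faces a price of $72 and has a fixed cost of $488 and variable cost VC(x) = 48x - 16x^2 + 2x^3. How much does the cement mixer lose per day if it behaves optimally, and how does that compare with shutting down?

Profit = -$200 at x = 6

AVC = 48 - 16x + 2x^2 has its minimum $16 at x = 4; price $72 clears that bar, so the firm operates.
With MC = 48 - 32x + 6x^2, P = MC on the upward-sloping part at x* = 6.
TR = 72·6 = 432. TC = 488 + 144 = 632. Profit = 432 − 632 = -$200.
Shutting down would mean losing the fixed cost of $488, so operating at a loss of $200 is better by $288.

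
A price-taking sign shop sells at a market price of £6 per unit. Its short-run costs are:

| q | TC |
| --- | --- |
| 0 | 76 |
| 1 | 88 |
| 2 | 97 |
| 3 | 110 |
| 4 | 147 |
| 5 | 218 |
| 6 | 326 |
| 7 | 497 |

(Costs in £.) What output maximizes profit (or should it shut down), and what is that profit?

Compute π = P·q − TC at each output: q=0: -76; q=1: -82; q=2: -85; q=3: -92; q=4: -123; q=5: -188; q=6: -290; q=7: -455.
Profit is highest at q = 0. Equivalently, the lowest AVC in the table is 21/2 ≈ £10.50 at q = 2, and P = £6 falls below it — price never covers variable cost, so the firm shuts down and loses only its fixed cost.

q = 0 (shut down); profit = -£76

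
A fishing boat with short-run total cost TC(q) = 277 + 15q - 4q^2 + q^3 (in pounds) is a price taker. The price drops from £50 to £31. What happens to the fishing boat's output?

MC = 15 - 8q + 3q^2; the shutdown threshold is min AVC = £11 (at q = 2).
With P = £50 above the shutdown price, P = MC gives q = 5.
At P = £31 ≥ min AVC, set P = MC: q = 4. The firm stays open but cuts output.

Output falls from 5 to 4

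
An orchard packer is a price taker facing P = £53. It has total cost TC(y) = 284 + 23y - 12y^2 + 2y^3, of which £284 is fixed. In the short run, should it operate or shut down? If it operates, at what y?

Produce at y = 5

Variable cost is VC = 23y - 12y^2 + 2y^3, so AVC = VC/y = 23 - 12y + 2y^2 and MC = dTC/dy = 23 - 24y + 6y^2.
AVC is minimized where dAVC/dy = -12 + 4y = 0, at y = 3; min AVC = 23 - 12·3 + 2·3^2 = £5.
P = £53 exceeds min AVC = £5, so the firm stays open.
P = MC gives -30 - 24y + 6y^2 = 0, with roots -1 and 5. Take the larger (rising MC): y* = 5.
Check: AVC at y = 5 is £13 ≤ P, so revenue covers variable cost.
Profit = P·y − TC = 53·5 − 349 = -£84, a loss, but smaller than the £284 fixed cost the firm would lose by shutting down.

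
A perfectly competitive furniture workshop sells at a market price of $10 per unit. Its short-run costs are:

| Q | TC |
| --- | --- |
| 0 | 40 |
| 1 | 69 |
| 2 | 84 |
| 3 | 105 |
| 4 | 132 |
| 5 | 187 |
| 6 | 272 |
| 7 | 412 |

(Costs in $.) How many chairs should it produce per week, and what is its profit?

Tabulate TR − TC: Q=0: -40; Q=1: -59; Q=2: -64; Q=3: -75; Q=4: -92; Q=5: -137; Q=6: -212; Q=7: -342.
Profit is highest at Q = 0. Equivalently, the lowest AVC in the table is 65/3 ≈ $21.67 at Q = 3, and P = $10 falls below it — price never covers variable cost, so the firm shuts down and loses only its fixed cost.

Q = 0 (shut down); profit = -$40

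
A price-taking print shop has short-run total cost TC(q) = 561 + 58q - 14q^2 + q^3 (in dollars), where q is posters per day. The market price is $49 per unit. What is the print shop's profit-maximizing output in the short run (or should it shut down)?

Produce at q = 9

Variable cost is VC = 58q - 14q^2 + q^3, so AVC = VC/q = 58 - 14q + q^2 and MC = dTC/dq = 58 - 28q + 3q^2.
AVC is minimized where dAVC/dq = -14 + 2q = 0, at q = 7; min AVC = 58 - 14·7 + 7^2 = $9.
Since P = $49 ≥ min AVC = $9, price covers variable cost and the firm should produce.
Set P = MC: 49 = 58 - 28q + 3q^2 → 9 - 28q + 3q^2 = 0. The roots are q = 1/3 and q = 9; the profit-maximizing output is on the rising part of MC, so q* = 9.
Check: AVC at q = 9 is $13 ≤ P, so revenue covers variable cost.
Profit = P·q − TC = 49·9 − 678 = -$237, a loss, but smaller than the $561 fixed cost the firm would lose by shutting down.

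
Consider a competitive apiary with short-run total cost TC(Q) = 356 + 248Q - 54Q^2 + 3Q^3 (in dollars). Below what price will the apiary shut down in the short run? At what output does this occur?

$5 per unit, at Q = 9

The shutdown price is the minimum of AVC. VC = 248Q - 54Q^2 + 3Q^3, so AVC = 248 - 54Q + 3Q^2.
At the minimum of AVC, MC = AVC. MC = 248 - 108Q + 9Q^2; setting MC = AVC gives 6Q^2 - 54Q = 0, so Q = 9. min AVC = 5.
The firm shuts down for any P below $5.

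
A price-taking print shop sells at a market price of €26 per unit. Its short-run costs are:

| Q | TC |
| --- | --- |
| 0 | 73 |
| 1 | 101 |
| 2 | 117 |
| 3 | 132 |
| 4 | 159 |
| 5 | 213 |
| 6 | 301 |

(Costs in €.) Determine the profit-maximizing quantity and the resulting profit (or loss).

Q = 3; profit = -€54

Tabulate TR − TC: Q=0: -73; Q=1: -75; Q=2: -65; Q=3: -54; Q=4: -55; Q=5: -83; Q=6: -145.
Profit is maximized at Q = 3. AVC there is 59/3 = €19.67 ≤ P, so producing beats shutting down (which would give -€73).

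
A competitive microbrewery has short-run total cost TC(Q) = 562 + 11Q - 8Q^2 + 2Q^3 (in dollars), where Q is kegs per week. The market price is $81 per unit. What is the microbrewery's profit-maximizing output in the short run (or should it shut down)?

Produce at Q = 5

Strip out fixed cost: VC = 11Q - 8Q^2 + 2Q^3. Then AVC = 11 - 8Q + 2Q^2 and MC = 11 - 16Q + 6Q^2.
The AVC parabola has its vertex at Q = 8/4 = 2, where AVC = 11 - 8·2 + 2·2^2 = $3.
Because $81 ≥ $3, revenue can cover variable cost; the firm operates.
P = MC gives -70 - 16Q + 6Q^2 = 0, with roots -7/3 and 5. Take the larger (rising MC): Q* = 5.
Check: AVC at Q = 5 is $21 ≤ P, so revenue covers variable cost.
Profit = P·Q − TC = 81·5 − 667 = -$262, a loss, but smaller than the $562 fixed cost the firm would lose by shutting down.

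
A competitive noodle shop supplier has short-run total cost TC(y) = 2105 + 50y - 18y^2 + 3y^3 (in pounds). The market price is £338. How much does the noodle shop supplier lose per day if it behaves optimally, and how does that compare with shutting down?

Profit = -£185 at y = 8

AVC = 50 - 18y + 3y^2; min AVC = £23 at y = 3. Since P = £338 ≥ min AVC, the firm produces.
With MC = 50 - 36y + 9y^2, P = MC on the upward-sloping part at y* = 8.
TR = 338·8 = 2704. TC = 2105 + 784 = 2889. Profit = 2704 − 2889 = -£185.
Shutting down would mean losing the fixed cost of £2105, so operating at a loss of £185 is better by £1920.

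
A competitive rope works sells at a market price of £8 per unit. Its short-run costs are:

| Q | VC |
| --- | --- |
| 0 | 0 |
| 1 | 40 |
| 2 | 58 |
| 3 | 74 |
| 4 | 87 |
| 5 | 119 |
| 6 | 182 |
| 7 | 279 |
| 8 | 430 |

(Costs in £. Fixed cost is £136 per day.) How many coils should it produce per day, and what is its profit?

Q = 0 (shut down); profit = -£136

Tabulate TR − TC: Q=0: -136; Q=1: -168; Q=2: -178; Q=3: -186; Q=4: -191; Q=5: -215; Q=6: -270; Q=7: -359; Q=8: -502.
Profit is highest at Q = 0. Equivalently, the lowest AVC in the table is 87/4 ≈ £21.75 at Q = 4, and P = £8 falls below it — price never covers variable cost, so the firm shuts down and loses only its fixed cost.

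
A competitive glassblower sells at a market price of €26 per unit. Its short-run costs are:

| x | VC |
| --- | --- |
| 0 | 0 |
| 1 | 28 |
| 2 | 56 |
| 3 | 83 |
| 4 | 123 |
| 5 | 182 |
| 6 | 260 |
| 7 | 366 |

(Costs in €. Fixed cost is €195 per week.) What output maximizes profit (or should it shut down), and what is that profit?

x = 0 (shut down); profit = -€195

Profit at each row (π = 26x − TC): x=0: -195; x=1: -197; x=2: -199; x=3: -200; x=4: -214; x=5: -247; x=6: -299; x=7: -379.
Profit is highest at x = 0. Equivalently, the lowest AVC in the table is 83/3 ≈ €27.67 at x = 3, and P = €26 falls below it — price never covers variable cost, so the firm shuts down and loses only its fixed cost.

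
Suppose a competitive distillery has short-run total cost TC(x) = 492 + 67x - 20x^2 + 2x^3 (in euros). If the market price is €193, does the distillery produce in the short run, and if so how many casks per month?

Strip out fixed cost: VC = 67x - 20x^2 + 2x^3. Then AVC = 67 - 20x + 2x^2 and MC = 67 - 40x + 6x^2.
AVC hits its minimum where MC = AVC, at x = 5, giving min AVC = 67 - 20·5 + 2·5^2 = €17.
Because €193 ≥ €17, revenue can cover variable cost; the firm operates.
Solving P = MC: -126 - 40x + 6x^2 = 0 ⇒ x = -7/3 or 9. On the upward-sloping branch, x* = 9.
Check: AVC at x = 9 is €49 ≤ P, so revenue covers variable cost.
Profit = P·x − TC = 193·9 − 933 = €804.

Produce at x = 9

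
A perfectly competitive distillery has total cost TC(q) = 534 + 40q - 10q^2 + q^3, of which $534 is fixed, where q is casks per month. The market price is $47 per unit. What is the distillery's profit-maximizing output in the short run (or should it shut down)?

Variable cost is VC = 40q - 10q^2 + q^3, so AVC = VC/q = 40 - 10q + q^2 and MC = dTC/dq = 40 - 20q + 3q^2.
AVC hits its minimum where MC = AVC, at q = 5, giving min AVC = 40 - 10·5 + 5^2 = $15.
Because $47 ≥ $15, revenue can cover variable cost; the firm operates.
Set P = MC: 47 = 40 - 20q + 3q^2 → -7 - 20q + 3q^2 = 0. The roots are q = -1/3 and q = 7; the profit-maximizing output is on the rising part of MC, so q* = 7.
Check: AVC at q = 7 is $19 ≤ P, so revenue covers variable cost.
Profit = P·q − TC = 47·7 − 667 = -$338, a loss, but smaller than the $534 fixed cost the firm would lose by shutting down.

Produce at q = 7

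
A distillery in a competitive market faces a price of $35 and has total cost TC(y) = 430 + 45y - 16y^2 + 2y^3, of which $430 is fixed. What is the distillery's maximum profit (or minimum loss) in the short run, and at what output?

Profit = -$330 at y = 5

AVC = 45 - 16y + 2y^2; min AVC = $13 at y = 4. Since P = $35 ≥ min AVC, the firm produces.
With MC = 45 - 32y + 6y^2, P = MC on the upward-sloping part at y* = 5.
TR = 35·5 = 175. TC = 430 + 75 = 505. Profit = 175 − 505 = -$330.
Shutting down would mean losing the fixed cost of $430, so operating at a loss of $330 is better by $100.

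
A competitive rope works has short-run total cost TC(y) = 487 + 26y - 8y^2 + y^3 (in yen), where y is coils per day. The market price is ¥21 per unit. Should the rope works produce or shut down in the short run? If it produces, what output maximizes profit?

From TC, MC = TC'(y) = 26 - 16y + 3y^2 and AVC = VC/y = 26 - 8y + y^2.
The AVC parabola has its vertex at y = 8/2 = 4, where AVC = 26 - 8·4 + 4^2 = ¥10.
Because ¥21 ≥ ¥10, revenue can cover variable cost; the firm operates.
Solving P = MC: 5 - 16y + 3y^2 = 0 ⇒ y = 1/3 or 5. On the upward-sloping branch, y* = 5.
Check: AVC at y = 5 is ¥11 ≤ P, so revenue covers variable cost.
Profit = P·y − TC = 21·5 − 542 = -¥437, a loss, but smaller than the ¥487 fixed cost the firm would lose by shutting down.

Produce at y = 5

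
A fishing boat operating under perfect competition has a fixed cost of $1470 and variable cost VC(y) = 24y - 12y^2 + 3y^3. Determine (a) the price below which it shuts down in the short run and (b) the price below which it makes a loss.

Shutdown price = $12; break-even price = $297

AVC = 24 - 12y + 3y^2; minimized at y = 2, giving min AVC = $12. That is the shutdown price.
ATC = 1470/y + 24 - 12y + 3y^2. Setting dATC/dy = −1470/y^2 − 12 + 6y = 0 gives y = 7 (since 6·7^3 − 12·7^2 = 1470).
min ATC = 1470/7 + 24 − 12·7 + 3·7^2 = $297. That is the break-even price.
For $12 ≤ P < $297 the firm produces at a loss; below $12 it shuts down.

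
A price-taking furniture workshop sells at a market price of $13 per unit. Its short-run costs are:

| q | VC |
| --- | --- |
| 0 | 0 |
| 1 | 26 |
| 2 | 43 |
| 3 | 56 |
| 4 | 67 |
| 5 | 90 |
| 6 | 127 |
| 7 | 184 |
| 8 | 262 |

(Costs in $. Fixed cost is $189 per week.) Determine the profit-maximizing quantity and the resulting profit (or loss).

q = 0 (shut down); profit = -$189

Profit at each row (π = 13q − TC): q=0: -189; q=1: -202; q=2: -206; q=3: -206; q=4: -204; q=5: -214; q=6: -238; q=7: -282; q=8: -347.
Profit is highest at q = 0. Equivalently, the lowest AVC in the table is 67/4 ≈ $16.75 at q = 4, and P = $13 falls below it — price never covers variable cost, so the firm shuts down and loses only its fixed cost.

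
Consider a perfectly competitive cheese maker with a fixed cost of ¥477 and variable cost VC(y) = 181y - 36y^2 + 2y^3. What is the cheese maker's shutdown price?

¥19 per unit

The shutdown price is the minimum of AVC. VC = 181y - 36y^2 + 2y^3, so AVC = 181 - 36y + 2y^2.
dAVC/dy = -36 + 4y = 0 gives y = 9. min AVC = 181 - 36·9 + 2·9^2 = 19.
For P < ¥19 the firm produces nothing.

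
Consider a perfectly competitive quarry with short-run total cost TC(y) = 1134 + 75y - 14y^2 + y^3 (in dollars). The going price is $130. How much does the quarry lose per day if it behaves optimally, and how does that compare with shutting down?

Profit = -$166 at y = 11

AVC = 75 - 14y + y^2 has its minimum $26 at y = 7; price $130 clears that bar, so the firm operates.
MC = 75 - 28y + 3y^2. Setting P = MC and taking the root on the rising branch gives y* = 11.
TR = 130·11 = 1430. TC = 1134 + 462 = 1596. Profit = 1430 − 1596 = -$166.
By producing, the firm covers all variable cost plus $968 of fixed cost; shutting down would lose the full $1134.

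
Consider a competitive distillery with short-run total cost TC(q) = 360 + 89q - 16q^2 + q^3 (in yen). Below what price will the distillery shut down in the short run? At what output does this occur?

¥25 per unit, at q = 8

The firm shuts down when price falls below the minimum of average variable cost. AVC = VC/q = 89 - 16q + q^2.
At the minimum of AVC, MC = AVC. MC = 89 - 32q + 3q^2; setting MC = AVC gives 2q^2 - 16q = 0, so q = 8. min AVC = 25.
So the shutdown price is ¥25.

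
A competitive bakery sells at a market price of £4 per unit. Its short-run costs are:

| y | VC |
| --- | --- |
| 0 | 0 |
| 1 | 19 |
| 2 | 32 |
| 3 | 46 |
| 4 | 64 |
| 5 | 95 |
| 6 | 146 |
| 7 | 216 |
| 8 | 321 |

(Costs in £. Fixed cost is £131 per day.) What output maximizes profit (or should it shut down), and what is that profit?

Profit at each row (π = 4y − TC): y=0: -131; y=1: -146; y=2: -155; y=3: -165; y=4: -179; y=5: -206; y=6: -253; y=7: -319; y=8: -420.
Profit is highest at y = 0. Equivalently, the lowest AVC in the table is 46/3 ≈ £15.33 at y = 3, and P = £4 falls below it — price never covers variable cost, so the firm shuts down and loses only its fixed cost.

y = 0 (shut down); profit = -£131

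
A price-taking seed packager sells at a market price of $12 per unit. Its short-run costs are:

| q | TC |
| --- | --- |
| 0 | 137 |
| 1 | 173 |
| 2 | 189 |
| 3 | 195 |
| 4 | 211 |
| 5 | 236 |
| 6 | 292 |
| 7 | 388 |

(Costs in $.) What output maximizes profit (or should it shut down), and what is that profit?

Profit at each row (π = 12q − TC): q=0: -137; q=1: -161; q=2: -165; q=3: -159; q=4: -163; q=5: -176; q=6: -220; q=7: -304.
Profit is highest at q = 0. Equivalently, the lowest AVC in the table is 74/4 ≈ $18.50 at q = 4, and P = $12 falls below it — price never covers variable cost, so the firm shuts down and loses only its fixed cost.

q = 0 (shut down); profit = -$137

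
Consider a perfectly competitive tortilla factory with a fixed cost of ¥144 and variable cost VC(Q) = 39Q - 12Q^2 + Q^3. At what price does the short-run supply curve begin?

¥3 per unit

Short-run supply begins at min AVC. From VC = 39Q - 12Q^2 + Q^3, AVC = 39 - 12Q + Q^2.
At the minimum of AVC, MC = AVC. MC = 39 - 24Q + 3Q^2; setting MC = AVC gives 2Q^2 - 12Q = 0, so Q = 6. min AVC = 3.
So the shutdown price is ¥3.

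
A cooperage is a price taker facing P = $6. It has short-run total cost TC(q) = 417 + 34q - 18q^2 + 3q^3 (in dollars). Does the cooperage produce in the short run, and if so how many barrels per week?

Shut down

Strip out fixed cost: VC = 34q - 18q^2 + 3q^3. Then AVC = 34 - 18q + 3q^2 and MC = 34 - 36q + 9q^2.
AVC is minimized where dAVC/dq = -18 + 6q = 0, at q = 3; min AVC = 34 - 18·3 + 3·3^2 = $7.
With P < min AVC ($6 < $7), every unit sold adds to the loss.
Shutting down limits the loss to fixed cost, $417.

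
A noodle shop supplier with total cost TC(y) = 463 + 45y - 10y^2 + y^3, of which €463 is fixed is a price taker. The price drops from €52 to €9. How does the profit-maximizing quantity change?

Output falls from 7 to 0 (the firm shuts down)

MC = 45 - 20y + 3y^2; the shutdown threshold is min AVC = €20 (at y = 5).
At P = €52 ≥ min AVC, set P = MC on the rising branch: y = 7.
At P = €9 < min AVC = €20, price no longer covers variable cost at any output, so the firm shuts down: y = 0.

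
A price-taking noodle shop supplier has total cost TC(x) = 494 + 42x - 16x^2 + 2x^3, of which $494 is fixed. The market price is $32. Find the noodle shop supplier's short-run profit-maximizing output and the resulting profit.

AVC = 42 - 16x + 2x^2; min AVC = $10 at x = 4. Since P = $32 ≥ min AVC, the firm produces.
With MC = 42 - 32x + 6x^2, P = MC on the upward-sloping part at x* = 5.
TR = 32·5 = 160. TC = 494 + 60 = 554. Profit = 160 − 554 = -$394.
By producing, the firm covers all variable cost plus $100 of fixed cost; shutting down would lose the full $494.

Profit = -$394 at x = 5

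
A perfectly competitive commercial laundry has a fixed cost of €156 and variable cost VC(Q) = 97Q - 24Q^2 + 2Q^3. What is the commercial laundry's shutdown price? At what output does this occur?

€25 per unit, at Q = 6

The shutdown price is the minimum of AVC. VC = 97Q - 24Q^2 + 2Q^3, so AVC = 97 - 24Q + 2Q^2.
dAVC/dQ = -24 + 4Q = 0 gives Q = 6. min AVC = 97 - 24·6 + 2·6^2 = 25.
For P < €25 the firm produces nothing.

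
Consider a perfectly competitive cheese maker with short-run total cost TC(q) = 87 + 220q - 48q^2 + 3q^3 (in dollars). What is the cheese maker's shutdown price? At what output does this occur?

$28 per unit, at q = 8

Short-run supply begins at min AVC. From VC = 220q - 48q^2 + 3q^3, AVC = 220 - 48q + 3q^2.
dAVC/dq = -48 + 6q = 0 gives q = 8. min AVC = 220 - 48·8 + 3·8^2 = 28.
So the shutdown price is $28.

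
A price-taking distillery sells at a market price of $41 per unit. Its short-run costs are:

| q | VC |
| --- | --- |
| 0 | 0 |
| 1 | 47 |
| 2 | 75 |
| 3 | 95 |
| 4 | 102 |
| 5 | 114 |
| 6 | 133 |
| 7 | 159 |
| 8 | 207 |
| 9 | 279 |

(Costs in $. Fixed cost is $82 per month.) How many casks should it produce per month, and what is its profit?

Tabulate TR − TC: q=0: -82; q=1: -88; q=2: -75; q=3: -54; q=4: -20; q=5: 9; q=6: 31; q=7: 46; q=8: 39; q=9: 8.
Profit is maximized at q = 7. AVC there is 159/7 = $22.71 ≤ P, so producing beats shutting down (which would give -$82).

q = 7; profit = $46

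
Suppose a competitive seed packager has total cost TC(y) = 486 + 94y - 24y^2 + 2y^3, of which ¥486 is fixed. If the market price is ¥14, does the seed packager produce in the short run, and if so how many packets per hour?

Shut down

Strip out fixed cost: VC = 94y - 24y^2 + 2y^3. Then AVC = 94 - 24y + 2y^2 and MC = 94 - 48y + 6y^2.
AVC hits its minimum where MC = AVC, at y = 6, giving min AVC = 94 - 24·6 + 2·6^2 = ¥22.
With P < min AVC (¥14 < ¥22), every unit sold adds to the loss.
Best response: produce nothing and absorb the ¥486 fixed cost.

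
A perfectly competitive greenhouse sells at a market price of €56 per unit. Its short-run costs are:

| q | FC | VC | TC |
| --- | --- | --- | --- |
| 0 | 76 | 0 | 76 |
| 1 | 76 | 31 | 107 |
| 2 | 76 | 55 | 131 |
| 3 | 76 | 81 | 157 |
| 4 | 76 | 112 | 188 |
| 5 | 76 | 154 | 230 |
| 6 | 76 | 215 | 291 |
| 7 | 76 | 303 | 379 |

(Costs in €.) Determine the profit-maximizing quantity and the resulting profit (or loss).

q = 5; profit = €50

Compute π = P·q − TC at each output: q=0: -76; q=1: -51; q=2: -19; q=3: 11; q=4: 36; q=5: 50; q=6: 45; q=7: 13.
Profit is maximized at q = 5. AVC there is 154/5 = €30.80 ≤ P, so producing beats shutting down (which would give -€76).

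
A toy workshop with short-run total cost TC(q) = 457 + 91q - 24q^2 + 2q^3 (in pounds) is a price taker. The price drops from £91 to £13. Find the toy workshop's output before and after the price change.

AVC = 91 - 24q + 2q^2, minimized at q = 6 where min AVC = £19. MC = 91 - 48q + 6q^2.
With P = £91 above the shutdown price, P = MC gives q = 8.
At P = £13 < min AVC = £19, price no longer covers variable cost at any output, so the firm shuts down: q = 0.

Output falls from 8 to 0 (the firm shuts down)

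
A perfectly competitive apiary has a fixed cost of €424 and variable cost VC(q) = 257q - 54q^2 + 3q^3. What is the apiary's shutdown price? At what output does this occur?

€14 per unit, at q = 9

Short-run supply begins at min AVC. From VC = 257q - 54q^2 + 3q^3, AVC = 257 - 54q + 3q^2.
dAVC/dq = -54 + 6q = 0 gives q = 9. min AVC = 257 - 54·9 + 3·9^2 = 14.
The firm shuts down for any P below €14.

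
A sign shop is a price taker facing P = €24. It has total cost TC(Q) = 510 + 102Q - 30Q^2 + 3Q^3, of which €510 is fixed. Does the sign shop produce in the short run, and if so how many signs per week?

Strip out fixed cost: VC = 102Q - 30Q^2 + 3Q^3. Then AVC = 102 - 30Q + 3Q^2 and MC = 102 - 60Q + 9Q^2.
The AVC parabola has its vertex at Q = 30/6 = 5, where AVC = 102 - 30·5 + 3·5^2 = €27.
P = €24 lies below min AVC = €27; no output level covers variable cost.
Shutting down limits the loss to fixed cost, €510.

Shut down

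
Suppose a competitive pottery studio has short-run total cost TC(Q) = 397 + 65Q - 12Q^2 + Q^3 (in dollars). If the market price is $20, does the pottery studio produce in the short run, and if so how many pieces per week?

Shut down

Strip out fixed cost: VC = 65Q - 12Q^2 + Q^3. Then AVC = 65 - 12Q + Q^2 and MC = 65 - 24Q + 3Q^2.
AVC is minimized where dAVC/dQ = -12 + 2Q = 0, at Q = 6; min AVC = 65 - 12·6 + 6^2 = $29.
With P < min AVC ($20 < $29), every unit sold adds to the loss.
Shutting down limits the loss to fixed cost, $397.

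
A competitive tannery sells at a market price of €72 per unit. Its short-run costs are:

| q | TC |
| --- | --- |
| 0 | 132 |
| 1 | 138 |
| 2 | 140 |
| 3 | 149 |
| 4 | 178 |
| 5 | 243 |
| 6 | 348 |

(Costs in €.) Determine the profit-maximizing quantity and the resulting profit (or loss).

Tabulate TR − TC: q=0: -132; q=1: -66; q=2: 4; q=3: 67; q=4: 110; q=5: 117; q=6: 84.
Profit is maximized at q = 5. AVC there is 111/5 = €22.20 ≤ P, so producing beats shutting down (which would give -€132).

q = 5; profit = €117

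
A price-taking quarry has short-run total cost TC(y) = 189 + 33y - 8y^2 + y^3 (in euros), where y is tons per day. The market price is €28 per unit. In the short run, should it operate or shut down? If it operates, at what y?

Produce at y = 5

Strip out fixed cost: VC = 33y - 8y^2 + y^3. Then AVC = 33 - 8y + y^2 and MC = 33 - 16y + 3y^2.
AVC is minimized where dAVC/dy = -8 + 2y = 0, at y = 4; min AVC = 33 - 8·4 + 4^2 = €17.
Because €28 ≥ €17, revenue can cover variable cost; the firm operates.
Solving P = MC: 5 - 16y + 3y^2 = 0 ⇒ y = 1/3 or 5. On the upward-sloping branch, y* = 5.
Check: AVC at y = 5 is €18 ≤ P, so revenue covers variable cost.
Profit = P·y − TC = 28·5 − 279 = -€139, a loss, but smaller than the €189 fixed cost the firm would lose by shutting down.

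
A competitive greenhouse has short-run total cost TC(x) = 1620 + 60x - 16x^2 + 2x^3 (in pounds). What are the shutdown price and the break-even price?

Shutdown price = min AVC. AVC = 60 - 16x + 2x^2, with vertex at x = 4 and minimum £28.
ATC = 1620/x + 60 - 16x + 2x^2. Setting dATC/dx = −1620/x^2 − 16 + 4x = 0 gives x = 9 (since 4·9^3 − 16·9^2 = 1620).
min ATC = 1620/9 + 60 − 16·9 + 2·9^2 = £258. That is the break-even price.
Between these two prices the firm operates at a loss; above £258 it earns a profit.

Shutdown price = £28; break-even price = £258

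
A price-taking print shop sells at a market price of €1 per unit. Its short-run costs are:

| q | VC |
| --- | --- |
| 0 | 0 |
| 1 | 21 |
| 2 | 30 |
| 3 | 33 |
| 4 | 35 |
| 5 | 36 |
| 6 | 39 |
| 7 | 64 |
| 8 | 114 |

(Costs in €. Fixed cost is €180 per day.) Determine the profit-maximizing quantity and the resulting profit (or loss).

q = 0 (shut down); profit = -€180

Tabulate TR − TC: q=0: -180; q=1: -200; q=2: -208; q=3: -210; q=4: -211; q=5: -211; q=6: -213; q=7: -237; q=8: -286.
Profit is highest at q = 0. Equivalently, the lowest AVC in the table is 39/6 ≈ €6.50 at q = 6, and P = €1 falls below it — price never covers variable cost, so the firm shuts down and loses only its fixed cost.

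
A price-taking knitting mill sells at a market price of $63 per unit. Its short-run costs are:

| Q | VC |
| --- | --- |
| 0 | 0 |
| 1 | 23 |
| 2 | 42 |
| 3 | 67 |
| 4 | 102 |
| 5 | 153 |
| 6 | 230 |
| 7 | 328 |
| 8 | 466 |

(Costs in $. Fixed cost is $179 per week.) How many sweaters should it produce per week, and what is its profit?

Q = 5; profit = -$17

Compute π = P·Q − TC at each output: Q=0: -179; Q=1: -139; Q=2: -95; Q=3: -57; Q=4: -29; Q=5: -17; Q=6: -31; Q=7: -66; Q=8: -141.
Profit is maximized at Q = 5. AVC there is 153/5 = $30.60 ≤ P, so producing beats shutting down (which would give -$179).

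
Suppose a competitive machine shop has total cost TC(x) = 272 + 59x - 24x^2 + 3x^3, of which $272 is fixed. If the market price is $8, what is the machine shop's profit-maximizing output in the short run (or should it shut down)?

Variable cost is VC = 59x - 24x^2 + 3x^3, so AVC = VC/x = 59 - 24x + 3x^2 and MC = dTC/dx = 59 - 48x + 9x^2.
AVC is minimized where dAVC/dx = -24 + 6x = 0, at x = 4; min AVC = 59 - 24·4 + 3·4^2 = $11.
P = $8 lies below min AVC = $11; no output level covers variable cost.
Best response: produce nothing and absorb the $272 fixed cost.

Shut down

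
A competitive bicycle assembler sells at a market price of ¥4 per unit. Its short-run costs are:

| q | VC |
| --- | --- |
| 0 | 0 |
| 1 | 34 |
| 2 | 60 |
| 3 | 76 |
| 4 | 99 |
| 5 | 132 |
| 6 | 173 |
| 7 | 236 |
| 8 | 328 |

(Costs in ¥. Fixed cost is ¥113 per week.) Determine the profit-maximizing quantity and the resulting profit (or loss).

Compute π = P·q − TC at each output: q=0: -113; q=1: -143; q=2: -165; q=3: -177; q=4: -196; q=5: -225; q=6: -262; q=7: -321; q=8: -409.
Profit is highest at q = 0. Equivalently, the lowest AVC in the table is 99/4 ≈ ¥24.75 at q = 4, and P = ¥4 falls below it — price never covers variable cost, so the firm shuts down and loses only its fixed cost.

q = 0 (shut down); profit = -¥113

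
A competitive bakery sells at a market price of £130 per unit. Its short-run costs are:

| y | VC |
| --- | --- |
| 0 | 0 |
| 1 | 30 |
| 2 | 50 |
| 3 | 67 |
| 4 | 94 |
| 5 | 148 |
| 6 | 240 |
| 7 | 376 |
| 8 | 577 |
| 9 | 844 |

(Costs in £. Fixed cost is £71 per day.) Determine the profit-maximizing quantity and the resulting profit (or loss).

Profit at each row (π = 130y − TC): y=0: -71; y=1: 29; y=2: 139; y=3: 252; y=4: 355; y=5: 431; y=6: 469; y=7: 463; y=8: 392; y=9: 255.
Profit is maximized at y = 6. AVC there is 240/6 = £40 ≤ P, so producing beats shutting down (which would give -£71).

y = 6; profit = £469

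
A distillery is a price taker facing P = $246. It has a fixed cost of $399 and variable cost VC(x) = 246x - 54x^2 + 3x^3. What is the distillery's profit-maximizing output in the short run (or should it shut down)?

From TC, MC = TC'(x) = 246 - 108x + 9x^2 and AVC = VC/x = 246 - 54x + 3x^2.
AVC is minimized where dAVC/dx = -54 + 6x = 0, at x = 9; min AVC = 246 - 54·9 + 3·9^2 = $3.
Because $246 ≥ $3, revenue can cover variable cost; the firm operates.
Solving P = MC: -108x + 9x^2 = 0 ⇒ x = 0 or 12. On the upward-sloping branch, x* = 12.
Check: AVC at x = 12 is $30 ≤ P, so revenue covers variable cost.
Profit = P·x − TC = 246·12 − 759 = $2193.

Produce at x = 12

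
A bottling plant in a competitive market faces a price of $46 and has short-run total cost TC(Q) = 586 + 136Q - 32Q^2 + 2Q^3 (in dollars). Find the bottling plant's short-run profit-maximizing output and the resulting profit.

AVC = 136 - 32Q + 2Q^2; min AVC = $8 at Q = 8. Since P = $46 ≥ min AVC, the firm produces.
With MC = 136 - 64Q + 6Q^2, P = MC on the upward-sloping part at Q* = 9.
TR = 46·9 = 414. TC = 586 + 90 = 676. Profit = 414 − 676 = -$262.
Shutting down would mean losing the fixed cost of $586, so operating at a loss of $262 is better by $324.

Profit = -$262 at Q = 9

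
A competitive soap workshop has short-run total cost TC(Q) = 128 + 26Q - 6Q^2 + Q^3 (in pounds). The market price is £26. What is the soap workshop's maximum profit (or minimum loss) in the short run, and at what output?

Profit = -£96 at Q = 4

AVC = 26 - 6Q + Q^2 has its minimum £17 at Q = 3; price £26 clears that bar, so the firm operates.
With MC = 26 - 12Q + 3Q^2, P = MC on the upward-sloping part at Q* = 4.
TR = 26·4 = 104. TC = 128 + 72 = 200. Profit = 104 − 200 = -£96.
By producing, the firm covers all variable cost plus £32 of fixed cost; shutting down would lose the full £128.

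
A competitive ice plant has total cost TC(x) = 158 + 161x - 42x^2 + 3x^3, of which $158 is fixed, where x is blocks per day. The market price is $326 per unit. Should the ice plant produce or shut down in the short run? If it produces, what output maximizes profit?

From TC, MC = TC'(x) = 161 - 84x + 9x^2 and AVC = VC/x = 161 - 42x + 3x^2.
AVC is minimized where dAVC/dx = -42 + 6x = 0, at x = 7; min AVC = 161 - 42·7 + 3·7^2 = $14.
Because $326 ≥ $14, revenue can cover variable cost; the firm operates.
P = MC gives -165 - 84x + 9x^2 = 0, with roots -5/3 and 11. Take the larger (rising MC): x* = 11.
Check: AVC at x = 11 is $62 ≤ P, so revenue covers variable cost.
Profit = P·x − TC = 326·11 − 840 = $2746.

Produce at x = 11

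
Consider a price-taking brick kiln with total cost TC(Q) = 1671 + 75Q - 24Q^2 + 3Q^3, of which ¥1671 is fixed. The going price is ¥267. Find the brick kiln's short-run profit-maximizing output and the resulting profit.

Profit = -¥135 at Q = 8

AVC = 75 - 24Q + 3Q^2; min AVC = ¥27 at Q = 4. Since P = ¥267 ≥ min AVC, the firm produces.
MC = 75 - 48Q + 9Q^2. Setting P = MC and taking the root on the rising branch gives Q* = 8.
TR = 267·8 = 2136. TC = 1671 + 600 = 2271. Profit = 2136 − 2271 = -¥135.
By producing, the firm covers all variable cost plus ¥1536 of fixed cost; shutting down would lose the full ¥1671.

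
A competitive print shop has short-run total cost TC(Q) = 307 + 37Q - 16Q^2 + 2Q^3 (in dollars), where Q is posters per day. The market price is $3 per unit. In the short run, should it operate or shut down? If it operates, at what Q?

Shut down

Strip out fixed cost: VC = 37Q - 16Q^2 + 2Q^3. Then AVC = 37 - 16Q + 2Q^2 and MC = 37 - 32Q + 6Q^2.
AVC hits its minimum where MC = AVC, at Q = 4, giving min AVC = 37 - 16·4 + 2·4^2 = $5.
P = $3 lies below min AVC = $5; no output level covers variable cost.
Best response: produce nothing and absorb the $307 fixed cost.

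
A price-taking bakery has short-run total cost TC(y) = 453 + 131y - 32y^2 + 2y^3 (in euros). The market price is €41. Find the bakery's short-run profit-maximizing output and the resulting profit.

Profit = -€129 at y = 9

AVC = 131 - 32y + 2y^2 has its minimum €3 at y = 8; price €41 clears that bar, so the firm operates.
MC = 131 - 64y + 6y^2. Setting P = MC and taking the root on the rising branch gives y* = 9.
TR = 41·9 = 369. TC = 453 + 45 = 498. Profit = 369 − 498 = -€129.
That loss of €129 beats the €453 the firm would lose by shutting down; producing recovers €324 of fixed cost.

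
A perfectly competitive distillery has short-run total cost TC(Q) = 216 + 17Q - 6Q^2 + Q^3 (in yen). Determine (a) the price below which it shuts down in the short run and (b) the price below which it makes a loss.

Shutdown price = ¥8; break-even price = ¥53

AVC = 17 - 6Q + Q^2; minimized at Q = 3, giving min AVC = ¥8. That is the shutdown price.
ATC = 216/Q + 17 - 6Q + Q^2. Setting dATC/dQ = −216/Q^2 − 6 + 2Q = 0 gives Q = 6 (since 2·6^3 − 6·6^2 = 216).
min ATC = 216/6 + 17 − 6·6 + 6^2 = ¥53. That is the break-even price.
For ¥8 ≤ P < ¥53 the firm produces at a loss; below ¥8 it shuts down.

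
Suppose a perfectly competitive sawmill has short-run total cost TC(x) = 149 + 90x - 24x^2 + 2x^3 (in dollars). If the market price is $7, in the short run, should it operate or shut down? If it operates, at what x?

Shut down

Variable cost is VC = 90x - 24x^2 + 2x^3, so AVC = VC/x = 90 - 24x + 2x^2 and MC = dTC/dx = 90 - 48x + 6x^2.
The AVC parabola has its vertex at x = 24/4 = 6, where AVC = 90 - 24·6 + 2·6^2 = $18.
Since P = $7 < min AVC = $18, price fails to cover variable cost at any output.
Best response: produce nothing and absorb the $149 fixed cost.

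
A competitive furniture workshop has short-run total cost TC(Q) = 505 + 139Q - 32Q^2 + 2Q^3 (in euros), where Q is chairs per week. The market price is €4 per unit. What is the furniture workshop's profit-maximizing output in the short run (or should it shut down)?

Shut down

Variable cost is VC = 139Q - 32Q^2 + 2Q^3, so AVC = VC/Q = 139 - 32Q + 2Q^2 and MC = dTC/dQ = 139 - 64Q + 6Q^2.
AVC hits its minimum where MC = AVC, at Q = 8, giving min AVC = 139 - 32·8 + 2·8^2 = €11.
Since P = €4 < min AVC = €11, price fails to cover variable cost at any output.
Best response: produce nothing and absorb the €505 fixed cost.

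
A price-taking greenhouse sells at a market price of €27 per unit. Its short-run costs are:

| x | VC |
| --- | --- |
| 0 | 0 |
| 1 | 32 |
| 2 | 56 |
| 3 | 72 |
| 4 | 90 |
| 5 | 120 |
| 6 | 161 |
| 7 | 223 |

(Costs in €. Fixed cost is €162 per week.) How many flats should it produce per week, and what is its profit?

Compute π = P·x − TC at each output: x=0: -162; x=1: -167; x=2: -164; x=3: -153; x=4: -144; x=5: -147; x=6: -161; x=7: -196.
Profit is maximized at x = 4. AVC there is 90/4 = €22.50 ≤ P, so producing beats shutting down (which would give -€162).

x = 4; profit = -€144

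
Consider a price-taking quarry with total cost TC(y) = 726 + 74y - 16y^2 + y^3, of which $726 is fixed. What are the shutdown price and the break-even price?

AVC = 74 - 16y + y^2; minimized at y = 8, giving min AVC = $10. That is the shutdown price.
ATC = 726/y + 74 - 16y + y^2. Setting dATC/dy = −726/y^2 − 16 + 2y = 0 gives y = 11 (since 2·11^3 − 16·11^2 = 726).
min ATC = 726/11 + 74 − 16·11 + 11^2 = $85. That is the break-even price.
For $10 ≤ P < $85 the firm produces at a loss; below $10 it shuts down.

Shutdown price = $10; break-even price = $85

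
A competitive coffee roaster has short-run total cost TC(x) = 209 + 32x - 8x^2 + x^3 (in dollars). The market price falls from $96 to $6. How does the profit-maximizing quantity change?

Output falls from 8 to 0 (the firm shuts down)

MC = 32 - 16x + 3x^2; the shutdown threshold is min AVC = $16 (at x = 4).
At P = $96 ≥ min AVC, set P = MC on the rising branch: x = 8.
At P = $6 < min AVC = $16, price no longer covers variable cost at any output, so the firm shuts down: x = 0.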